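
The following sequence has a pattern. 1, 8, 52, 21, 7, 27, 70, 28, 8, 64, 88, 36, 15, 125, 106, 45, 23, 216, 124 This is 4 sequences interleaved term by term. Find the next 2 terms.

55, 38

Taking every 4th term gives 4 separate tracks.
Subsequence A: 1, 7, 8, 15, 23 — Fibonacci-style (each term is the sum of the two before it).
Subsequence B: 8, 27, 64, 125, 216 — perfect cubes starting at 2³.
Subsequence C: 52, 70, 88, 106, 124 — arithmetic with common difference +18.
Subsequence D: 21, 28, 36, 45 — triangular numbers starting at T_6.
The 20th slot belongs to subsequence D; its 5th term is 55.
Position 21 falls in subsequence A as its term 6, giving 38.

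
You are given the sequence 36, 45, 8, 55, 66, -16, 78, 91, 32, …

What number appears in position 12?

Positions follow the repeating pattern AAB; grouping by letter gives 2 tracks.
Track A: 36, 45, 55, 66, 78, 91 (the triangular numbers T_8, T_9, …).
Track B: 8, -16, 32 (multiplying by -2 each time).
The 12th slot belongs to track B; its 4th term is -64.

-64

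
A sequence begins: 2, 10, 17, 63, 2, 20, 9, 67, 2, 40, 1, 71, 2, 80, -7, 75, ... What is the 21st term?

Taking every 4th term gives 4 separate tracks.
Subsequence A: 2, 2, 2, 2 (constant 2).
Subsequence B: 10, 20, 40, 80 (multiplying by 2 each time).
Subsequence C: 17, 9, 1, -7 (arithmetic, step −8).
Subsequence D: 63, 67, 71, 75 (arithmetic, step +4).
The 21st slot belongs to subsequence A; its 6th term is 2.

2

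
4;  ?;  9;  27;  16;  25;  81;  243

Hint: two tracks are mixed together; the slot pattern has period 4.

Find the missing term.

9

Positions follow the repeating pattern AABB; grouping by letter gives 2 tracks.
Stream A: 4, ?, 16, 25 — consecutive squares n² from n = 2.
Stream B: 9, 27, 81, 243 — powers 3^2, 3^3, 3^4, ….
The gap is stream A's term 2; the rule gives 9.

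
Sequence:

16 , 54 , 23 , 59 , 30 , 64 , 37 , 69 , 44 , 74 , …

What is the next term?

51

The terms cycle through 2 interleaved subsequences.
Track A: 16, 23, 30, 37, 44 (linear: a_n = 9 + 7·n).
Track B: 54, 59, 64, 69, 74 (linear: a_n = 49 + 5·n).
Term 11 comes from track A (its 6th entry): 51.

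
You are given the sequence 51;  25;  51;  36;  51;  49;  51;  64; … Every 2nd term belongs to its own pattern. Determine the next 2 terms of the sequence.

51, 81

Split by position mod 2 into 2 tracks.
Stream A = 51, 51, 51, 51: the constant sequence 51.
Stream B = 25, 36, 49, 64: consecutive squares n² from n = 5.
Position 9 falls in stream A as its term 5, giving 51.
Position 10 → stream B, term 5 = 81.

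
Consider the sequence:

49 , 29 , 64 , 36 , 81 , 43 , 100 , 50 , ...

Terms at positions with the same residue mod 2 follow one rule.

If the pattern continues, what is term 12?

Positions 1, 3, 5, … form one subsequence and positions 2, 4, 6, … form another.
Track A is 49, 64, 81, 100, which is perfect squares starting at 7².
Track B is 29, 36, 43, 50, which is linear: a_n = 22 + 7·n.
Position 12 falls in track B as its term 6, giving 64.

64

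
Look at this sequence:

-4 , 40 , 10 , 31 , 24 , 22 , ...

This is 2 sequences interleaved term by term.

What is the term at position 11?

66

The terms cycle through 2 interleaved subsequences.
Subsequence A is -4, 10, 24, which is adding 14 each time.
Subsequence B is 40, 31, 22, which is linear: a_n = 49 − 9·n.
Term 11 comes from subsequence A (its 6th entry): 66.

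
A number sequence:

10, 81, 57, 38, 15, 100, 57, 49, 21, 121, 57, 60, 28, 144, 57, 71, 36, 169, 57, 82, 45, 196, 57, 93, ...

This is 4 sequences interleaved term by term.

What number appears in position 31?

The terms cycle through 4 interleaved subsequences.
Subsequence A = 10, 15, 21, 28, 36, 45: the triangular numbers T_4, T_5, ….
Subsequence B = 81, 100, 121, 144, 169, 196: perfect squares starting at 9².
Subsequence C = 57, 57, 57, 57, 57, 57: the constant sequence 57.
Subsequence D = 38, 49, 60, 71, 82, 93: arithmetic, step +11.
The 31st slot belongs to subsequence C; its 8th term is 57.

57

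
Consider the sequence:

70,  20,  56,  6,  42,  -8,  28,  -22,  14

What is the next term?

-36

Split by position mod 2 into 2 tracks.
Track A: 70, 56, 42, 28, 14 (arithmetic, step −14).
Track B: 20, 6, -8, -22 (subtracting 14 each time).
Position 10 → track B, term 5 = -36.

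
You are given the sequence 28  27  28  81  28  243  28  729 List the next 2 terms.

28, 2187

Odd-indexed and even-indexed terms follow separate rules.
Subsequence A = 28, 28, 28, 28: always 28.
Subsequence B = 27, 81, 243, 729: powers 3^3, 3^4, 3^5, ….
Position 9 → subsequence A, term 5 = 28.
The 10th slot belongs to subsequence B; its 5th term is 2187.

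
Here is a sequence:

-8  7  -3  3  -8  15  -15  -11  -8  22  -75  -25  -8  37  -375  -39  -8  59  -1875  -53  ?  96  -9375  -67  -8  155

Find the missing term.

-8

Read the sequence 4 terms at a time; column i is its own pattern.
Stream A: -8, -8, -8, -8, -8, ?, -8 — always -8.
Stream B: 7, 15, 22, 37, 59, 96, 155 — each term equals the sum of the previous two.
Stream C: -3, -15, -75, -375, -1875, -9375 — geometric, ×5 each step.
Stream D: 3, -11, -25, -39, -53, -67 — subtracting 14 each time.
The gap is stream A's term 6; the rule gives -8.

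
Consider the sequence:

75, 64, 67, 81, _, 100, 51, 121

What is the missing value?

59

Odd-indexed and even-indexed terms follow separate rules.
Track A: 75, 67, ?, 51. Arithmetic, step −8.
Track B: 64, 81, 100, 121. Perfect squares starting at 8².
Filling track A at index 3 by its rule yields 59.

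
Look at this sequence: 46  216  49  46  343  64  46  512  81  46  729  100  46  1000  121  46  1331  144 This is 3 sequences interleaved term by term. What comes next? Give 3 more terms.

46, 1728, 169

Split by position mod 3: positions 1, 4, 7, … form one track, and each other residue class forms its own.
Stream A: 46, 46, 46, 46, 46, 46. The constant sequence 46.
Stream B: 216, 343, 512, 729, 1000, 1331. Perfect cubes starting at 6³.
Stream C: 49, 64, 81, 100, 121, 144. Perfect squares starting at 7².
The 19th slot belongs to stream A; its 7th term is 46.
The 20th slot belongs to stream B; its 7th term is 1728.
Position 21 falls in stream C as its term 7, giving 169.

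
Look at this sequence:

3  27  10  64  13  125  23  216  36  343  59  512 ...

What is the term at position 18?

Taking every 2nd term gives 2 separate tracks.
Track A: 3, 10, 13, 23, 36, 59. Fibonacci-style (each term is the sum of the two before it).
Track B: 27, 64, 125, 216, 343, 512. Consecutive cubes n³ from n = 3.
The 18th slot belongs to track B; its 9th term is 1331.

1331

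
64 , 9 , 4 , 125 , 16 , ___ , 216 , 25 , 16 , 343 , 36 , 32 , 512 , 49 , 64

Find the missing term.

Taking every 3rd term gives 3 separate tracks.
Track A: 64, 125, 216, 343, 512. The cubes 4³, 5³, 6³, ….
Track B: 9, 16, 25, 36, 49. Consecutive squares n² from n = 3.
Track C: 4, ?, 16, 32, 64. A geometric progression (common ratio 2).
So the missing entry in track C is 8.

8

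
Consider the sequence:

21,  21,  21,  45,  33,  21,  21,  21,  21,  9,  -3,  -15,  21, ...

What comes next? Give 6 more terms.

The slot pattern repeats as AAABBB (period 6), so there are 2 interleaved tracks.
Subsequence A: 21, 21, 21, 21, 21, 21, 21 (constant 21).
Subsequence B: 45, 33, 21, 9, -3, -15 (linear: a_n = 57 − 12·n).
Term 14 comes from subsequence A (its 8th entry): 21.
Position 15 falls in subsequence A as its term 9, giving 21.
The 16th slot belongs to subsequence B; its 7th term is -27.
Position 17 falls in subsequence B as its term 8, giving -39.
Position 18 falls in subsequence B as its term 9, giving -51.
Position 19 falls in subsequence A as its term 10, giving 21.

21, 21, -27, -39, -51, 21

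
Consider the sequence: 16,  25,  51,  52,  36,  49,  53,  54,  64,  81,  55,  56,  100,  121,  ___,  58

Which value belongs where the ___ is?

57

Reading positions in blocks of 4 reveals the pattern AABB — 2 tracks woven together.
Stream A: 16, 25, 36, 49, 64, 81, 100, 121 (consecutive squares n² from n = 4).
Stream B: 51, 52, 53, 54, 55, 56, ?, 58 (arithmetic with common difference +1).
Stream B's pattern makes the blank 57.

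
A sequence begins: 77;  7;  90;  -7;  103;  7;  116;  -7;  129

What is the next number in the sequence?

7

Taking every 2nd term gives 2 separate tracks.
Track A: 77, 90, 103, 116, 129. Arithmetic with common difference +13.
Track B: 7, -7, 7, -7. Alternating ±7.
Term 10 comes from track B (its 5th entry): 7.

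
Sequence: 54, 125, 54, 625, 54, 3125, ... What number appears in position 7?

The terms cycle through 2 interleaved subsequences.
Track A is 54, 54, 54, which is the constant sequence 54.
Track B is 125, 625, 3125, which is powers of 5.
Term 7 comes from track A (its 4th entry): 54.

54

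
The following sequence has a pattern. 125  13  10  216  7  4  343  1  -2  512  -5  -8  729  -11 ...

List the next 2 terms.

The slot pattern repeats as ABB (period 3), so there are 2 interleaved tracks.
Subsequence A is 125, 216, 343, 512, 729, which is perfect cubes starting at 5³.
Subsequence B is 13, 10, 7, 4, 1, -2, -5, -8, -11, which is arithmetic, step −3.
Term 15 comes from subsequence B (its 10th entry): -14.
Position 16 falls in subsequence A as its term 6, giving 1000.

-14, 1000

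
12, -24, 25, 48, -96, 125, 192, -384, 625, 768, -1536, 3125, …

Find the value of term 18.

78125

Positions follow the repeating pattern AAB; grouping by letter gives 2 tracks.
Track A: 12, -24, 48, -96, 192, -384, 768, -1536. Geometric, ×-2 each step.
Track B: 25, 125, 625, 3125. Powers 5^2, 5^3, 5^4, ….
Term 18 comes from track B (its 6th entry): 78125.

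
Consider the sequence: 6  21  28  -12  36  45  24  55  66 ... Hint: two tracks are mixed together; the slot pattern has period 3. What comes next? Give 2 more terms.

Reading positions in blocks of 3 reveals the pattern ABB — 2 tracks woven together.
Track A is 6, -12, 24, which is geometric with ratio -2.
Track B is 21, 28, 36, 45, 55, 66, which is triangular numbers starting at T_6.
The 10th slot belongs to track A; its 4th term is -48.
Position 11 falls in track B as its term 7, giving 78.

-48, 78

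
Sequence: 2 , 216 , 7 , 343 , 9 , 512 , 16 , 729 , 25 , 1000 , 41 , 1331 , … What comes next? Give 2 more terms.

66, 1728

Positions 1, 3, 5, … form one subsequence and positions 2, 4, 6, … form another.
Stream A: 2, 7, 9, 16, 25, 41. A Fibonacci-like recurrence a_n = a_{n-1} + a_{n-2}.
Stream B: 216, 343, 512, 729, 1000, 1331. The cubes 6³, 7³, 8³, ….
Position 13 → stream A, term 7 = 66.
The 14th slot belongs to stream B; its 7th term is 1728.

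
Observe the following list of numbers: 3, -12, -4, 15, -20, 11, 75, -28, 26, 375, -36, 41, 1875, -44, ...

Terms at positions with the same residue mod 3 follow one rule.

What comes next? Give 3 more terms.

Read the sequence 3 terms at a time; column i is its own pattern.
Subsequence A: 3, 15, 75, 375, 1875. Geometric, ×5 each step.
Subsequence B: -12, -20, -28, -36, -44. Arithmetic, step −8.
Subsequence C: -4, 11, 26, 41. Linear: a_n = -19 + 15·n.
Position 15 falls in subsequence C as its term 5, giving 56.
The 16th slot belongs to subsequence A; its 6th term is 9375.
Term 17 comes from subsequence B (its 6th entry): -52.

56, 9375, -52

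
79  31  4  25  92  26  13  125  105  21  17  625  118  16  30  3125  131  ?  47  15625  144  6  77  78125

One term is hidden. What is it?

Read the sequence 4 terms at a time; column i is its own pattern.
Subsequence A: 79, 92, 105, 118, 131, 144 (arithmetic, step +13).
Subsequence B: 31, 26, 21, 16, ?, 6 (arithmetic with common difference −5).
Subsequence C: 4, 13, 17, 30, 47, 77 (a Fibonacci-like recurrence a_n = a_{n-1} + a_{n-2}).
Subsequence D: 25, 125, 625, 3125, 15625, 78125 (successive powers of 5).
Filling subsequence B at index 5 by its rule yields 11.

11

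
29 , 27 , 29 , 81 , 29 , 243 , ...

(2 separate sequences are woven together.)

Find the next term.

29

Split by position mod 2 into 2 tracks.
Subsequence A = 29, 29, 29: always 29.
Subsequence B = 27, 81, 243: successive powers of 3.
Term 7 comes from subsequence A (its 4th entry): 29.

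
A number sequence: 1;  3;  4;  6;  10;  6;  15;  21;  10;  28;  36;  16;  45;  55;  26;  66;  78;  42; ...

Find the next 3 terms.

91, 105, 68

Positions follow the repeating pattern AAB; grouping by letter gives 2 tracks.
Stream A: 1, 3, 6, 10, 15, 21, 28, 36, 45, 55, 66, 78 (the triangular numbers T_1, T_2, …).
Stream B: 4, 6, 10, 16, 26, 42 (Fibonacci-style (each term is the sum of the two before it)).
The 19th slot belongs to stream A; its 13th term is 91.
The 20th slot belongs to stream A; its 14th term is 105.
Term 21 comes from stream B (its 7th entry): 68.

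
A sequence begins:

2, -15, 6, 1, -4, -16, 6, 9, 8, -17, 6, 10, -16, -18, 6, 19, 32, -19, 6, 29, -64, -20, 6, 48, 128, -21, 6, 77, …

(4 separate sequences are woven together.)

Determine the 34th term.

-23

The terms cycle through 4 interleaved subsequences.
Stream A is 2, -4, 8, -16, 32, -64, 128, which is geometric, ×-2 each step.
Stream B is -15, -16, -17, -18, -19, -20, -21, which is linear: a_n = -14 − n.
Stream C is 6, 6, 6, 6, 6, 6, 6, which is the constant sequence 6.
Stream D is 1, 9, 10, 19, 29, 48, 77, which is Fibonacci-style (each term is the sum of the two before it).
The 34th slot belongs to stream B; its 9th term is -23.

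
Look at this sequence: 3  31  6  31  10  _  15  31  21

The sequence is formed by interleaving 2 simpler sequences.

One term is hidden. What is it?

31

The terms cycle through 2 interleaved subsequences.
Track A is 3, 6, 10, 15, 21, which is the triangular numbers T_2, T_3, ….
Track B is 31, 31, ?, 31, which is constant 31.
The gap is track B's term 3; the rule gives 31.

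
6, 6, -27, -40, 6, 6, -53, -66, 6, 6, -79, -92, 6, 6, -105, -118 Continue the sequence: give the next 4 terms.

The slot pattern repeats as AABB (period 4), so there are 2 interleaved tracks.
Track A is 6, 6, 6, 6, 6, 6, 6, 6, which is constant 6.
Track B is -27, -40, -53, -66, -79, -92, -105, -118, which is linear: a_n = -14 − 13·n.
Term 17 comes from track A (its 9th entry): 6.
Position 18 falls in track A as its term 10, giving 6.
Position 19 → track B, term 9 = -131.
Position 20 → track B, term 10 = -144.

6, 6, -131, -144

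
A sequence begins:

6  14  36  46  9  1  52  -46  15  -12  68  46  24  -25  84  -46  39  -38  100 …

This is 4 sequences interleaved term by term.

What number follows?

46

Split by position mod 4 into 4 tracks.
Subsequence A = 6, 9, 15, 24, 39: each term equals the sum of the previous two.
Subsequence B = 14, 1, -12, -25, -38: arithmetic, step −13.
Subsequence C = 36, 52, 68, 84, 100: arithmetic with common difference +16.
Subsequence D = 46, -46, 46, -46: oscillating between 46 and -46.
Position 20 → subsequence D, term 5 = 46.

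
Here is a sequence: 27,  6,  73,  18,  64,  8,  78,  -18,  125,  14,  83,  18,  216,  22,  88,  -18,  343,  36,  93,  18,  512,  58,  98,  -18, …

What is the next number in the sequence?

Read the sequence 4 terms at a time; column i is its own pattern.
Subsequence A: 27, 64, 125, 216, 343, 512 — consecutive cubes n³ from n = 3.
Subsequence B: 6, 8, 14, 22, 36, 58 — each term equals the sum of the previous two.
Subsequence C: 73, 78, 83, 88, 93, 98 — linear: a_n = 68 + 5·n.
Subsequence D: 18, -18, 18, -18, 18, -18 — alternating ±18.
The 25th slot belongs to subsequence A; its 7th term is 729.

729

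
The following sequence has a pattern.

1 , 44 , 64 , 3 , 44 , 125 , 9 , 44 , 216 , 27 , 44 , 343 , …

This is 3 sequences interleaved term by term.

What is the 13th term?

Split by position mod 3 into 3 tracks.
Stream A = 1, 3, 9, 27: successive powers of 3.
Stream B = 44, 44, 44, 44: always 44.
Stream C = 64, 125, 216, 343: perfect cubes starting at 4³.
Term 13 comes from stream A (its 5th entry): 81.

81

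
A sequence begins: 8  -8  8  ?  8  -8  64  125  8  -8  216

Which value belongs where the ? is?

Reading positions in blocks of 4 reveals the pattern AABB — 2 tracks woven together.
Stream A: 8, -8, 8, -8, 8, -8. Oscillating between 8 and -8.
Stream B: 8, ?, 64, 125, 216. Perfect cubes starting at 2³.
Filling stream B at index 2 by its rule yields 27.

27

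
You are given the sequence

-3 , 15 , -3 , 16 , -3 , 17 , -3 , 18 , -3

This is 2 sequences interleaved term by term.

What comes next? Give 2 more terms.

19, -3

Split by position mod 2 into 2 tracks.
Stream A: -3, -3, -3, -3, -3 — the constant sequence -3.
Stream B: 15, 16, 17, 18 — arithmetic, step +1.
The 10th slot belongs to stream B; its 5th term is 19.
Position 11 falls in stream A as its term 6, giving -3.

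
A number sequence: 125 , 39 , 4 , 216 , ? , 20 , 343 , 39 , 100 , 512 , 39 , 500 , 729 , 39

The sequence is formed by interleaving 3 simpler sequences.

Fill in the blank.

39

Split by position mod 3 into 3 tracks.
Track A: 125, 216, 343, 512, 729 — consecutive cubes n³ from n = 5.
Track B: 39, ?, 39, 39, 39 — the constant sequence 39.
Track C: 4, 20, 100, 500 — multiplying by 5 each time.
So the missing entry in track B is 39.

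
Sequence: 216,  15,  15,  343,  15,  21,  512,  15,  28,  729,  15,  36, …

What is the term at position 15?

45

Taking every 3rd term gives 3 separate tracks.
Stream A: 216, 343, 512, 729. Perfect cubes starting at 6³.
Stream B: 15, 15, 15, 15. Always 15.
Stream C: 15, 21, 28, 36. Triangular numbers n(n+1)/2 for n = 5, 6, ….
Position 15 → stream C, term 5 = 45.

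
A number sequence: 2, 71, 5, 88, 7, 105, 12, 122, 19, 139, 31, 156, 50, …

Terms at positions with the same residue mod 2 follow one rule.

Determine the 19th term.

212

Positions 1, 3, 5, … form one subsequence and positions 2, 4, 6, … form another.
Track A: 2, 5, 7, 12, 19, 31, 50 — each term equals the sum of the previous two.
Track B: 71, 88, 105, 122, 139, 156 — arithmetic with common difference +17.
The 19th slot belongs to track A; its 10th term is 212.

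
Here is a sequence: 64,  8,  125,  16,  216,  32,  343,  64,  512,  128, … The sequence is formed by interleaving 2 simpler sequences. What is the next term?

Split by position mod 2 into 2 tracks.
Track A: 64, 125, 216, 343, 512 — perfect cubes starting at 4³.
Track B: 8, 16, 32, 64, 128 — powers 2^3, 2^4, 2^5, ….
Term 11 comes from track A (its 6th entry): 729.

729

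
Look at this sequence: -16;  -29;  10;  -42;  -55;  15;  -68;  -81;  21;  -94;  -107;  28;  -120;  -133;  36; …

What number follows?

-146

The slot pattern repeats as AAB (period 3), so there are 2 interleaved tracks.
Stream A is -16, -29, -42, -55, -68, -81, -94, -107, -120, -133, which is subtracting 13 each time.
Stream B is 10, 15, 21, 28, 36, which is triangular numbers starting at T_4.
Term 16 comes from stream A (its 11th entry): -146.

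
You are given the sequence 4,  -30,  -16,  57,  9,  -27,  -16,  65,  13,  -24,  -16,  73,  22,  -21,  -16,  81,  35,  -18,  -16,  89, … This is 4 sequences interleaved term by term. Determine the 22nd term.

-15

Taking every 4th term gives 4 separate tracks.
Track A is 4, 9, 13, 22, 35, which is a Fibonacci-like recurrence a_n = a_{n-1} + a_{n-2}.
Track B is -30, -27, -24, -21, -18, which is arithmetic, step +3.
Track C is -16, -16, -16, -16, -16, which is always -16.
Track D is 57, 65, 73, 81, 89, which is linear: a_n = 49 + 8·n.
Term 22 comes from track B (its 6th entry): -15.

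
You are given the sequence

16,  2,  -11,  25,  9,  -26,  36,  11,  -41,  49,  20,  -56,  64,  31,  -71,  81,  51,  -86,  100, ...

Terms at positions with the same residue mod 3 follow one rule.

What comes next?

Split by position mod 3 into 3 tracks.
Subsequence A: 16, 25, 36, 49, 64, 81, 100 (the squares 4², 5², 6², …).
Subsequence B: 2, 9, 11, 20, 31, 51 (a Fibonacci-like recurrence a_n = a_{n-1} + a_{n-2}).
Subsequence C: -11, -26, -41, -56, -71, -86 (arithmetic, step −15).
The 20th slot belongs to subsequence B; its 7th term is 82.

82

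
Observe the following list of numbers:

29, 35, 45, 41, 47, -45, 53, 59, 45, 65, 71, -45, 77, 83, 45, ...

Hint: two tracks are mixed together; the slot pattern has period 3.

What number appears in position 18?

-45

Reading positions in blocks of 3 reveals the pattern AAB — 2 tracks woven together.
Subsequence A: 29, 35, 41, 47, 53, 59, 65, 71, 77, 83 — linear: a_n = 23 + 6·n.
Subsequence B: 45, -45, 45, -45, 45 — the oscillation 45·(−1)^(n+1).
Position 18 falls in subsequence B as its term 6, giving -45.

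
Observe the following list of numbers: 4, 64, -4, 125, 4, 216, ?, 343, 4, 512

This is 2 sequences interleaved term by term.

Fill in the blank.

-4

Positions 1, 3, 5, … form one subsequence and positions 2, 4, 6, … form another.
Stream A: 4, -4, 4, ?, 4. Alternating ±4.
Stream B: 64, 125, 216, 343, 512. The cubes 4³, 5³, 6³, ….
The gap is stream A's term 4; the rule gives -4.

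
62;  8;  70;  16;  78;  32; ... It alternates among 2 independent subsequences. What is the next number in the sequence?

Taking every 2nd term gives 2 separate tracks.
Track A: 62, 70, 78 (arithmetic, step +8).
Track B: 8, 16, 32 (powers of 2).
Position 7 → track A, term 4 = 86.

86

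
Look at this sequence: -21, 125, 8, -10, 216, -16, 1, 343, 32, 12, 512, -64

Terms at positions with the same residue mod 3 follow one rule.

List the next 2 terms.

The terms cycle through 3 interleaved subsequences.
Track A: -21, -10, 1, 12. Arithmetic with common difference +11.
Track B: 125, 216, 343, 512. Consecutive cubes n³ from n = 5.
Track C: 8, -16, 32, -64. Multiplying by -2 each time.
Position 13 falls in track A as its term 5, giving 23.
Position 14 falls in track B as its term 5, giving 729.

23, 729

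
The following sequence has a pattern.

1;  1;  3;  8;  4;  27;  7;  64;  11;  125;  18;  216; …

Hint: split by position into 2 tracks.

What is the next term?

Odd-indexed and even-indexed terms follow separate rules.
Track A is 1, 3, 4, 7, 11, 18, which is a Fibonacci-like recurrence a_n = a_{n-1} + a_{n-2}.
Track B is 1, 8, 27, 64, 125, 216, which is perfect cubes starting at 1³.
Term 13 comes from track A (its 7th entry): 29.

29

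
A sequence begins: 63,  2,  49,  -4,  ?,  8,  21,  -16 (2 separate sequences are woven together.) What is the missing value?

35

Split by position mod 2 into 2 tracks.
Track A: 63, 49, ?, 21 — linear: a_n = 77 − 14·n.
Track B: 2, -4, 8, -16 — geometric, ×-2 each step.
Filling track A at index 3 by its rule yields 35.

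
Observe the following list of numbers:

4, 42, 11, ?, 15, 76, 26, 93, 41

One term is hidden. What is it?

59

The terms cycle through 2 interleaved subsequences.
Subsequence A: 4, 11, 15, 26, 41. A Fibonacci-like recurrence a_n = a_{n-1} + a_{n-2}.
Subsequence B: 42, ?, 76, 93. Arithmetic, step +17.
The gap is subsequence B's term 2; the rule gives 59.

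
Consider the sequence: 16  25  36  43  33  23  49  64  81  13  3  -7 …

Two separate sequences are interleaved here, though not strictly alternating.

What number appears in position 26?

The slot pattern repeats as AAABBB (period 6), so there are 2 interleaved tracks.
Stream A: 16, 25, 36, 49, 64, 81 (consecutive squares n² from n = 4).
Stream B: 43, 33, 23, 13, 3, -7 (linear: a_n = 53 − 10·n).
The 26th slot belongs to stream A; its 14th term is 289.

289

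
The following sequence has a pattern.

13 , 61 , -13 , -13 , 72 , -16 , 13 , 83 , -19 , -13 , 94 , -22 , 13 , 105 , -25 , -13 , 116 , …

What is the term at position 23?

138

Split by position mod 3 into 3 tracks.
Subsequence A is 13, -13, 13, -13, 13, -13, which is oscillating between 13 and -13.
Subsequence B is 61, 72, 83, 94, 105, 116, which is arithmetic with common difference +11.
Subsequence C is -13, -16, -19, -22, -25, which is arithmetic, step −3.
Term 23 comes from subsequence B (its 8th entry): 138.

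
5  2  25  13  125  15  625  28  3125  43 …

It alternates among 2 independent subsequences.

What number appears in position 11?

Positions 1, 3, 5, … form one subsequence and positions 2, 4, 6, … form another.
Stream A: 5, 25, 125, 625, 3125 (powers of 5).
Stream B: 2, 13, 15, 28, 43 (a Fibonacci-like recurrence a_n = a_{n-1} + a_{n-2}).
Position 11 → stream A, term 6 = 15625.

15625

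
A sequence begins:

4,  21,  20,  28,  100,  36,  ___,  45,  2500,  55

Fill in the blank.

Split by position mod 2 into 2 tracks.
Track A = 4, 20, 100, ?, 2500: multiplying by 5 each time.
Track B = 21, 28, 36, 45, 55: the triangular numbers T_6, T_7, ….
So the missing entry in track A is 500.

500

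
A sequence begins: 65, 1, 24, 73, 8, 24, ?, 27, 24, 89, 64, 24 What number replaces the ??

Read the sequence 3 terms at a time; column i is its own pattern.
Subsequence A: 65, 73, ?, 89. Linear: a_n = 57 + 8·n.
Subsequence B: 1, 8, 27, 64. The cubes 1³, 2³, 3³, ….
Subsequence C: 24, 24, 24, 24. Always 24.
Filling subsequence A at index 3 by its rule yields 81.

81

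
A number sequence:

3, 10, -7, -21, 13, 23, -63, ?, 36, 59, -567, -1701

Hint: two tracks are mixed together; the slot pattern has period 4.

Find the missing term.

Reading positions in blocks of 4 reveals the pattern AABB — 2 tracks woven together.
Track A is 3, 10, 13, 23, 36, 59, which is Fibonacci-style (each term is the sum of the two before it).
Track B is -7, -21, -63, ?, -567, -1701, which is multiplying by 3 each time.
So the missing entry in track B is -189.

-189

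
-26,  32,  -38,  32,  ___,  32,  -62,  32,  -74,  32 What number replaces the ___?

Taking every 2nd term gives 2 separate tracks.
Subsequence A = -26, -38, ?, -62, -74: linear: a_n = -14 − 12·n.
Subsequence B = 32, 32, 32, 32, 32: always 32.
Filling subsequence A at index 3 by its rule yields -50.

-50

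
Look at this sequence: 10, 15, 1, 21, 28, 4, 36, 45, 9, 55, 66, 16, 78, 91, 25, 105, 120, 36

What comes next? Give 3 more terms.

136, 153, 49

Reading positions in blocks of 3 reveals the pattern AAB — 2 tracks woven together.
Subsequence A: 10, 15, 21, 28, 36, 45, 55, 66, 78, 91, 105, 120 (triangular numbers n(n+1)/2 for n = 4, 5, …).
Subsequence B: 1, 4, 9, 16, 25, 36 (perfect squares starting at 1²).
The 19th slot belongs to subsequence A; its 13th term is 136.
Position 20 → subsequence A, term 14 = 153.
Term 21 comes from subsequence B (its 7th entry): 49.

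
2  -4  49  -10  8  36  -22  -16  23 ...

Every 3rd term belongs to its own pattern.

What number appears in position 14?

-64

Taking every 3rd term gives 3 separate tracks.
Subsequence A = 2, -10, -22: subtracting 12 each time.
Subsequence B = -4, 8, -16: multiplying by -2 each time.
Subsequence C = 49, 36, 23: subtracting 13 each time.
The 14th slot belongs to subsequence B; its 5th term is -64.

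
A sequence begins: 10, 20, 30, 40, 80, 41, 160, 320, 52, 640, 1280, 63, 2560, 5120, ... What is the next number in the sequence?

Positions follow the repeating pattern AAB; grouping by letter gives 2 tracks.
Subsequence A = 10, 20, 40, 80, 160, 320, 640, 1280, 2560, 5120: geometric with ratio 2.
Subsequence B = 30, 41, 52, 63: arithmetic with common difference +11.
Term 15 comes from subsequence B (its 5th entry): 74.

74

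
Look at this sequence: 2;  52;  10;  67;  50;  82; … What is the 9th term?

1250

Taking every 2nd term gives 2 separate tracks.
Track A: 2, 10, 50 (multiplying by 5 each time).
Track B: 52, 67, 82 (linear: a_n = 37 + 15·n).
Term 9 comes from track A (its 5th entry): 1250.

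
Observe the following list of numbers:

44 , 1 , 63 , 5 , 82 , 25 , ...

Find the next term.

101

Split by position mod 2 into 2 tracks.
Track A: 44, 63, 82 — linear: a_n = 25 + 19·n.
Track B: 1, 5, 25 — multiplying by 5 each time.
Position 7 → track A, term 4 = 101.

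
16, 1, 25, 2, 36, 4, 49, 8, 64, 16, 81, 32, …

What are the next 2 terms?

100, 64

The terms cycle through 2 interleaved subsequences.
Track A: 16, 25, 36, 49, 64, 81 — the squares 4², 5², 6², ….
Track B: 1, 2, 4, 8, 16, 32 — successive powers of 2.
The 13th slot belongs to track A; its 7th term is 100.
Position 14 → track B, term 7 = 64.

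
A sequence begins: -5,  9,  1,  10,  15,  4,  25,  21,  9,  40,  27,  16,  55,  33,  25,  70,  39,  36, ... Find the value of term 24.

The terms cycle through 3 interleaved subsequences.
Subsequence A: -5, 10, 25, 40, 55, 70. Linear: a_n = -20 + 15·n.
Subsequence B: 9, 15, 21, 27, 33, 39. Adding 6 each time.
Subsequence C: 1, 4, 9, 16, 25, 36. The squares 1², 2², 3², ….
Term 24 comes from subsequence C (its 8th entry): 64.

64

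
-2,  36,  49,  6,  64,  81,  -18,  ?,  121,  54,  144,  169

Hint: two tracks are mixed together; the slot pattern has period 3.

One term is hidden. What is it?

100

Reading positions in blocks of 3 reveals the pattern ABB — 2 tracks woven together.
Track A: -2, 6, -18, 54 (geometric, ×-3 each step).
Track B: 36, 49, 64, 81, ?, 121, 144, 169 (consecutive squares n² from n = 6).
Filling track B at index 5 by its rule yields 100.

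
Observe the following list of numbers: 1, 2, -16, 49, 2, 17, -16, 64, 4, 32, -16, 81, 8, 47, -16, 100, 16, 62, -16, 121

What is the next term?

32

Split by position mod 4: positions 1, 5, 9, … form one track, and each other residue class forms its own.
Stream A: 1, 2, 4, 8, 16 (geometric, ×2 each step).
Stream B: 2, 17, 32, 47, 62 (arithmetic with common difference +15).
Stream C: -16, -16, -16, -16, -16 (constant -16).
Stream D: 49, 64, 81, 100, 121 (consecutive squares n² from n = 7).
Term 21 comes from stream A (its 6th entry): 32.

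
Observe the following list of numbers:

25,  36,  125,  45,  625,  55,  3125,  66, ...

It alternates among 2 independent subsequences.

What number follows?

15625

Split by position mod 2 into 2 tracks.
Track A: 25, 125, 625, 3125 (powers of 5).
Track B: 36, 45, 55, 66 (the triangular numbers T_8, T_9, …).
Position 9 falls in track A as its term 5, giving 15625.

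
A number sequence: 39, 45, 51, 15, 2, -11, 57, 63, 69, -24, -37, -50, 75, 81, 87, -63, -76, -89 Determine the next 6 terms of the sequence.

93, 99, 105, -102, -115, -128

Reading positions in blocks of 6 reveals the pattern AAABBB — 2 tracks woven together.
Track A is 39, 45, 51, 57, 63, 69, 75, 81, 87, which is arithmetic, step +6.
Track B is 15, 2, -11, -24, -37, -50, -63, -76, -89, which is subtracting 13 each time.
Position 19 falls in track A as its term 10, giving 93.
Position 20 → track A, term 11 = 99.
The 21st slot belongs to track A; its 12th term is 105.
Term 22 comes from track B (its 10th entry): -102.
Position 23 falls in track B as its term 11, giving -115.
The 24th slot belongs to track B; its 12th term is -128.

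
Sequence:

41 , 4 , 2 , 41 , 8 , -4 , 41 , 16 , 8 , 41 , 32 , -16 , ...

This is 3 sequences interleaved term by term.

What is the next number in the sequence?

41

Read the sequence 3 terms at a time; column i is its own pattern.
Subsequence A: 41, 41, 41, 41 (constant 41).
Subsequence B: 4, 8, 16, 32 (powers of 2).
Subsequence C: 2, -4, 8, -16 (a geometric progression (common ratio -2)).
Position 13 falls in subsequence A as its term 5, giving 41.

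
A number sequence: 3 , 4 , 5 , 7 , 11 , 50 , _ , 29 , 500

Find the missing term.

Reading positions in blocks of 3 reveals the pattern AAB — 2 tracks woven together.
Track A = 3, 4, 7, 11, ?, 29: a Fibonacci-like recurrence a_n = a_{n-1} + a_{n-2}.
Track B = 5, 50, 500: geometric, ×10 each step.
So the missing entry in track A is 18.

18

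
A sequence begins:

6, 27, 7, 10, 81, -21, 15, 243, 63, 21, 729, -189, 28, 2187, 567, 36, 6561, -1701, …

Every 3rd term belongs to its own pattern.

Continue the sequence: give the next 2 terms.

45, 19683

The terms cycle through 3 interleaved subsequences.
Track A is 6, 10, 15, 21, 28, 36, which is triangular numbers n(n+1)/2 for n = 3, 4, ….
Track B is 27, 81, 243, 729, 2187, 6561, which is powers of 3.
Track C is 7, -21, 63, -189, 567, -1701, which is multiplying by -3 each time.
The 19th slot belongs to track A; its 7th term is 45.
The 20th slot belongs to track B; its 7th term is 19683.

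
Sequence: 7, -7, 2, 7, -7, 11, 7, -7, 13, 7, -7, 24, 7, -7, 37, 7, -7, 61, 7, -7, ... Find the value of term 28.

7

The slot pattern repeats as AAB (period 3), so there are 2 interleaved tracks.
Track A = 7, -7, 7, -7, 7, -7, 7, -7, 7, -7, 7, -7, 7, -7: alternating ±7.
Track B = 2, 11, 13, 24, 37, 61: Fibonacci-style (each term is the sum of the two before it).
Position 28 → track A, term 19 = 7.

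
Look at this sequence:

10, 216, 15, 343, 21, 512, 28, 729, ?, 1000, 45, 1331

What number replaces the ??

36

Taking every 2nd term gives 2 separate tracks.
Track A = 10, 15, 21, 28, ?, 45: triangular numbers n(n+1)/2 for n = 4, 5, ….
Track B = 216, 343, 512, 729, 1000, 1331: the cubes 6³, 7³, 8³, ….
Track A's pattern makes the blank 36.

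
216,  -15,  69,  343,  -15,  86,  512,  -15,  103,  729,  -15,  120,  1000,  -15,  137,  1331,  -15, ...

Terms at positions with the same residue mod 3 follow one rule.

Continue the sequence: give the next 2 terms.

154, 1728

Split by position mod 3: positions 1, 4, 7, … form one track, and each other residue class forms its own.
Track A = 216, 343, 512, 729, 1000, 1331: the cubes 6³, 7³, 8³, ….
Track B = -15, -15, -15, -15, -15, -15: constant -15.
Track C = 69, 86, 103, 120, 137: linear: a_n = 52 + 17·n.
Position 18 falls in track C as its term 6, giving 154.
Term 19 comes from track A (its 7th entry): 1728.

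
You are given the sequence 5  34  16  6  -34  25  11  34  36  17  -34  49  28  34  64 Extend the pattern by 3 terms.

45, -34, 81

The terms cycle through 3 interleaved subsequences.
Track A = 5, 6, 11, 17, 28: a Fibonacci-like recurrence a_n = a_{n-1} + a_{n-2}.
Track B = 34, -34, 34, -34, 34: oscillating between 34 and -34.
Track C = 16, 25, 36, 49, 64: perfect squares starting at 4².
Term 16 comes from track A (its 6th entry): 45.
Position 17 → track B, term 6 = -34.
Position 18 → track C, term 6 = 81.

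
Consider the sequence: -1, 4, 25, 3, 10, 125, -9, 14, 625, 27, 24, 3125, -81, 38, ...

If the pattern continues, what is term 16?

243

Taking every 3rd term gives 3 separate tracks.
Subsequence A: -1, 3, -9, 27, -81 — geometric, ×-3 each step.
Subsequence B: 4, 10, 14, 24, 38 — a Fibonacci-like recurrence a_n = a_{n-1} + a_{n-2}.
Subsequence C: 25, 125, 625, 3125 — powers of 5.
Term 16 comes from subsequence A (its 6th entry): 243.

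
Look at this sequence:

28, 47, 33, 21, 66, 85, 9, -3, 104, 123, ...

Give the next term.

-15

Positions follow the repeating pattern AABB; grouping by letter gives 2 tracks.
Track A is 28, 47, 66, 85, 104, 123, which is arithmetic, step +19.
Track B is 33, 21, 9, -3, which is linear: a_n = 45 − 12·n.
The 11th slot belongs to track B; its 5th term is -15.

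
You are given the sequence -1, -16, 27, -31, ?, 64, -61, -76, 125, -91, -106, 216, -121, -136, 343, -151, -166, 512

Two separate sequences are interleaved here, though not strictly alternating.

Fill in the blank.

-46

Reading positions in blocks of 3 reveals the pattern AAB — 2 tracks woven together.
Track A: -1, -16, -31, ?, -61, -76, -91, -106, -121, -136, -151, -166 (arithmetic, step −15).
Track B: 27, 64, 125, 216, 343, 512 (perfect cubes starting at 3³).
Track A's pattern makes the blank -46.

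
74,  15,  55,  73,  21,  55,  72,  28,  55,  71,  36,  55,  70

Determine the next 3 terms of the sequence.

Read the sequence 3 terms at a time; column i is its own pattern.
Subsequence A = 74, 73, 72, 71, 70: linear: a_n = 75 − n.
Subsequence B = 15, 21, 28, 36: the triangular numbers T_5, T_6, ….
Subsequence C = 55, 55, 55, 55: always 55.
Term 14 comes from subsequence B (its 5th entry): 45.
Term 15 comes from subsequence C (its 5th entry): 55.
Position 16 falls in subsequence A as its term 6, giving 69.

45, 55, 69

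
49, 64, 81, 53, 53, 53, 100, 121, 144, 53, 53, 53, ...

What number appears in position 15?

Positions follow the repeating pattern AAABBB; grouping by letter gives 2 tracks.
Subsequence A: 49, 64, 81, 100, 121, 144 — the squares 7², 8², 9², ….
Subsequence B: 53, 53, 53, 53, 53, 53 — the constant sequence 53.
Term 15 comes from subsequence A (its 9th entry): 225.

225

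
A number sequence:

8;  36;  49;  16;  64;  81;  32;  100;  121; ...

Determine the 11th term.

The slot pattern repeats as ABB (period 3), so there are 2 interleaved tracks.
Track A: 8, 16, 32 — successive powers of 2.
Track B: 36, 49, 64, 81, 100, 121 — consecutive squares n² from n = 6.
Position 11 falls in track B as its term 7, giving 144.

144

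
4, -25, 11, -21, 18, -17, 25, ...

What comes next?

-13

The terms cycle through 2 interleaved subsequences.
Track A: 4, 11, 18, 25. Linear: a_n = -3 + 7·n.
Track B: -25, -21, -17. Adding 4 each time.
Term 8 comes from track B (its 4th entry): -13.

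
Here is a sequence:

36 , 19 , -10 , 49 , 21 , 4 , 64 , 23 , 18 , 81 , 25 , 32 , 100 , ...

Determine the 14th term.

The terms cycle through 3 interleaved subsequences.
Track A: 36, 49, 64, 81, 100 — the squares 6², 7², 8², ….
Track B: 19, 21, 23, 25 — arithmetic with common difference +2.
Track C: -10, 4, 18, 32 — adding 14 each time.
The 14th slot belongs to track B; its 5th term is 27.

27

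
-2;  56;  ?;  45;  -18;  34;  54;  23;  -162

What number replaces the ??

Split by position mod 2 into 2 tracks.
Track A is -2, ?, -18, 54, -162, which is multiplying by -3 each time.
Track B is 56, 45, 34, 23, which is linear: a_n = 67 − 11·n.
Filling track A at index 2 by its rule yields 6.

6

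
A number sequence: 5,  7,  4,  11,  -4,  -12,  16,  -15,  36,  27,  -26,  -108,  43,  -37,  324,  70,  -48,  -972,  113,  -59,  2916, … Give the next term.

Split by position mod 3 into 3 tracks.
Track A: 5, 11, 16, 27, 43, 70, 113. Fibonacci-style (each term is the sum of the two before it).
Track B: 7, -4, -15, -26, -37, -48, -59. Arithmetic with common difference −11.
Track C: 4, -12, 36, -108, 324, -972, 2916. A geometric progression (common ratio -3).
The 22nd slot belongs to track A; its 8th term is 183.

183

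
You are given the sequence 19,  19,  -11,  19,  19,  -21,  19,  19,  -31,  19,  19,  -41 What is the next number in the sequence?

Positions follow the repeating pattern AAB; grouping by letter gives 2 tracks.
Track A: 19, 19, 19, 19, 19, 19, 19, 19. The constant sequence 19.
Track B: -11, -21, -31, -41. Subtracting 10 each time.
Position 13 falls in track A as its term 9, giving 19.

19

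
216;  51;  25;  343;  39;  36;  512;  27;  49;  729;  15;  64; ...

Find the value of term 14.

Taking every 3rd term gives 3 separate tracks.
Track A: 216, 343, 512, 729 — consecutive cubes n³ from n = 6.
Track B: 51, 39, 27, 15 — arithmetic, step −12.
Track C: 25, 36, 49, 64 — perfect squares starting at 5².
The 14th slot belongs to track B; its 5th term is 3.

3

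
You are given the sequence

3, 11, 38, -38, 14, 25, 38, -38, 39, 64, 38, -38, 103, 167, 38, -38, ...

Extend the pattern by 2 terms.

270, 437

The slot pattern repeats as AABB (period 4), so there are 2 interleaved tracks.
Track A is 3, 11, 14, 25, 39, 64, 103, 167, which is a Fibonacci-like recurrence a_n = a_{n-1} + a_{n-2}.
Track B is 38, -38, 38, -38, 38, -38, 38, -38, which is oscillating between 38 and -38.
Position 17 → track A, term 9 = 270.
Term 18 comes from track A (its 10th entry): 437.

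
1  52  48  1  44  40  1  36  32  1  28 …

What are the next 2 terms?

Reading positions in blocks of 3 reveals the pattern ABB — 2 tracks woven together.
Stream A: 1, 1, 1, 1 (constant 1).
Stream B: 52, 48, 44, 40, 36, 32, 28 (arithmetic with common difference −4).
The 12th slot belongs to stream B; its 8th term is 24.
Position 13 falls in stream A as its term 5, giving 1.

24, 1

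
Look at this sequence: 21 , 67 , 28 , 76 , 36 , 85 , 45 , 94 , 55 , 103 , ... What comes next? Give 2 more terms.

The terms cycle through 2 interleaved subsequences.
Stream A is 21, 28, 36, 45, 55, which is triangular numbers starting at T_6.
Stream B is 67, 76, 85, 94, 103, which is arithmetic with common difference +9.
The 11th slot belongs to stream A; its 6th term is 66.
Term 12 comes from stream B (its 6th entry): 112.

66, 112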